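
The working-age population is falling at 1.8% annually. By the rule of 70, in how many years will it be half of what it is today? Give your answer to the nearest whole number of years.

39 years

Falling at 1.8%, it halves about every 70/1.8 = 38.89 years.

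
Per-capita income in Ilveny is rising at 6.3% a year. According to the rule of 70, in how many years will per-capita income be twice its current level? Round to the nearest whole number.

At 6.3%, doubling takes about 70/6.3 = 11.11 years.

about 11 years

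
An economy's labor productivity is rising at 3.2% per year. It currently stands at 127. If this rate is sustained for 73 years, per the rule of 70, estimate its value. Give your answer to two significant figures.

Doubling time ≈ 70/3.2 = 21.88 years.
73 years is 73/21.88 ≈ 3.34 doublings, a factor of 2^3.34 ≈ 10.13.
127 × 10.13 ≈ 1300.

roughly 1300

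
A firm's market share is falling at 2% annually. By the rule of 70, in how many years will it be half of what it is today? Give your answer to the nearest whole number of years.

Falling at 2%, it halves about every 70/2 = 35.00 years.

about 35 years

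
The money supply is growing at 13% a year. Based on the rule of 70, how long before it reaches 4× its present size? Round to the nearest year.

about 11 years

Doubling time ≈ 70/13 = 5.38 years.
4 = 2^2, so 2 doublings → 11 years.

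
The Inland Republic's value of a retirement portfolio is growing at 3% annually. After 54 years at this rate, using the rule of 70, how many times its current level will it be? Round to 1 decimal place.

Doubling time ≈ 70/3 = 23.33 years.
54 years / 23.33 ≈ 2.31 doublings → factor 2^2.31 ≈ 5.0.

approximately 5.0 times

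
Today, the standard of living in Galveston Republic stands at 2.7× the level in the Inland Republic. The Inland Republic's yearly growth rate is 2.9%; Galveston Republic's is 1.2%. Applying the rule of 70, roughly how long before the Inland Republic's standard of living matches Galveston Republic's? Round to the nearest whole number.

about 59 years

What matters is the difference: 1.7 pp.
Rule of 70 on the gap: the ratio halves every 70/1.7 ≈ 41.18 years.
A 2.7× gap takes log₂(2.7) ≈ 1.43 halvings to close: 1.43 × 41.18 ≈ 59 years.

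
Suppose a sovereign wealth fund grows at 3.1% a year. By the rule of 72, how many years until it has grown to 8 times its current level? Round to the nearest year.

Doubling time ≈ 72/3.1 = 23.23 years.
Getting to 8× needs 3 doublings: 3 × 23.23 ≈ 70 years.

roughly 70 years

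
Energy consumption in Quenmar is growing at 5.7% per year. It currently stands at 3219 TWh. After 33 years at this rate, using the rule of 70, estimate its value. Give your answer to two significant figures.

about 21000 TWh

Doubling time ≈ 70/5.7 = 12.28 years.
33 years is 33/12.28 ≈ 2.69 doublings, a factor of 2^2.69 ≈ 6.45.
3219 × 6.45 ≈ 21000 TWh.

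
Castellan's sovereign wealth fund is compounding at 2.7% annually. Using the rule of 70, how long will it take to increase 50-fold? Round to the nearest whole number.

One doubling takes 70/2.7 = 25.93 years.
Reaching 50× takes log₂(50) ≈ 5.64 doublings.
5.64 × 25.93 ≈ 146 years.

about 146 years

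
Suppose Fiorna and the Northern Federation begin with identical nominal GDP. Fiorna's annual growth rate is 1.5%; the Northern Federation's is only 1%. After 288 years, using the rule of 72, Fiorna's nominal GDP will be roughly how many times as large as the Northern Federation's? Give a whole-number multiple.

Fiorna pulls ahead at 0.5 pp per year, so the ratio doubles every 72/0.5 ≈ 144.00 years.
In 288 years that's 2.00 doublings: 2^2.00 ≈ 4.

roughly 4 times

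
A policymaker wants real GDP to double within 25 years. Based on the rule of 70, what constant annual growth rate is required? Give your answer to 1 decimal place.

70 / 25 ≈ 2.80, so about 2.8% a year.

approximately 2.8%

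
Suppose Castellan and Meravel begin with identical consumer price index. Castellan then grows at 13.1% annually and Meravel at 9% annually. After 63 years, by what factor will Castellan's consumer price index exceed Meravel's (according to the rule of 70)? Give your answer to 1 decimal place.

around 12.9 times

Castellan pulls ahead at 4.1 pp per year, so the ratio doubles every 70/4.1 ≈ 17.07 years.
In 63 years that's 3.69 doublings: 2^3.69 ≈ 12.9.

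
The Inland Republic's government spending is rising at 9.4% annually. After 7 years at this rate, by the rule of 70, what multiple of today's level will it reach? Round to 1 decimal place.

≈ 1.9 times

Doubles every ≈ 7.45 years (70/9.4).
7 years is 0.94 doublings; 2^0.94 ≈ 1.9×.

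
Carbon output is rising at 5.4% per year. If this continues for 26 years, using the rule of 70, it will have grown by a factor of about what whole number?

At 5.4% one doubling takes ≈ 12.96 years; 26 years is 2 of them, so ×4.

≈ 4 times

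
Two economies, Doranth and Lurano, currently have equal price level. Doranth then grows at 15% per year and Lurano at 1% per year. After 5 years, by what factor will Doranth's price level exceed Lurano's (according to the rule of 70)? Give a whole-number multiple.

Doranth pulls ahead at 14 pp per year, so the ratio doubles every 70/14 ≈ 5.00 years.
In 5 years that's 1.00 doublings: 2^1.00 ≈ 2.

≈ 2 times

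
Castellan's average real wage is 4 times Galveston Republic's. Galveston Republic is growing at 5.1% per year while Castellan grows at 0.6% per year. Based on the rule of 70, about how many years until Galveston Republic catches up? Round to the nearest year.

roughly 31 years

The growth-rate gap is 5.1% − 0.6% = 4.5 percentage points.
So the ratio between them halves every 70/4.5 ≈ 15.56 years.
A 4 times gap closes after 2 halvings: 2 × 15.56 ≈ 31 years.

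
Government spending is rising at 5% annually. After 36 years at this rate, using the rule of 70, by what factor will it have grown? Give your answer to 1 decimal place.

roughly 5.9 times

Doubles every ≈ 14.00 years (70/5).
36 years is 2.57 doublings; 2^2.57 ≈ 5.9×.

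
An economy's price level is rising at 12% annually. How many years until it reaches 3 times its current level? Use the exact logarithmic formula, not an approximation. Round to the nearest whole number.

10 years

t = ln(3) / ln(1 + 0.12) = 1.0986 / 0.113329 ≈ 9.69.
≈ 10 years.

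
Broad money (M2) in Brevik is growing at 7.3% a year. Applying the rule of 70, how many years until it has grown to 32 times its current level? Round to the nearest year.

One doubling takes 70/7.3 = 9.59 years.
32 = 2^5, so 5 doublings → 48 years.

approximately 48 years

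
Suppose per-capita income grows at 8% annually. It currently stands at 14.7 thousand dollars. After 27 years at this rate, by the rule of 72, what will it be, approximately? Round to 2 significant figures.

It doubles every 72/8 ≈ 9.00 years, so 27 years is 3.00 doublings.
2^3.00 ≈ 8.00; 14.7 × 8.00 ≈ 120 thousand dollars.

around 120 thousand dollars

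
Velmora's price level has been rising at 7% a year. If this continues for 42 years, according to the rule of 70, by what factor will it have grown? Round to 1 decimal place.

Doubling time ≈ 70/7 = 10.00 years.
42 years / 10.00 ≈ 4.20 doublings → factor 2^4.20 ≈ 18.4.

roughly 18.4 times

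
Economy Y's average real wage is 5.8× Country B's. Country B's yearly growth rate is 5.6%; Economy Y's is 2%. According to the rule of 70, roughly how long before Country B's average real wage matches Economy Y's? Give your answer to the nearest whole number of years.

What matters is the difference: 3.6 pp.
Rule of 70 on the gap: the ratio halves every 70/3.6 ≈ 19.44 years.
A 5.8× gap takes log₂(5.8) ≈ 2.54 halvings to close: 2.54 × 19.44 ≈ 49 years.

roughly 49 years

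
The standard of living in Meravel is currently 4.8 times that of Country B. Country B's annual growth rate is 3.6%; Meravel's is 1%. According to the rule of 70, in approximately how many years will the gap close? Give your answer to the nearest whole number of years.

around 61 years

What matters is the difference: 2.6 pp.
Rule of 70 on the gap: the ratio halves every 70/2.6 ≈ 26.92 years.
A 4.8 times gap takes log₂(4.8) ≈ 2.26 halvings to close: 2.26 × 26.92 ≈ 61 years.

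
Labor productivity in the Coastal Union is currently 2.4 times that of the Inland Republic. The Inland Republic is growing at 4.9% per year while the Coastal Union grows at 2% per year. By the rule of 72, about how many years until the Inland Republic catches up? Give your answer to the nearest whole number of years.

What matters is the difference: 2.9 pp.
Rule of 72 on the gap: the ratio halves every 72/2.9 ≈ 24.83 years.
A 2.4 times gap takes log₂(2.4) ≈ 1.26 halvings to close: 1.26 × 24.83 ≈ 31 years.

around 31 years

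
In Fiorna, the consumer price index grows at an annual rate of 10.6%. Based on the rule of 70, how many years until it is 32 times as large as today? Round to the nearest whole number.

Doubling time ≈ 70/10.6 = 6.60 years.
Getting to 32× needs 5 doublings: 5 × 6.60 ≈ 33 years.

roughly 33 years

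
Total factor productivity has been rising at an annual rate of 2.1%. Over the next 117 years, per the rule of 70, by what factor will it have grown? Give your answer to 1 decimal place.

Doubles every ≈ 33.33 years (70/2.1).
117 years is 3.51 doublings; 2^3.51 ≈ 11.4×.

approximately 11.4 times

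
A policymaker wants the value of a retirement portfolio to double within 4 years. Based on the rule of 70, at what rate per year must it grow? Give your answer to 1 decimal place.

70 / 4 ≈ 17.50, so about 17.5% per year.

about 17.5%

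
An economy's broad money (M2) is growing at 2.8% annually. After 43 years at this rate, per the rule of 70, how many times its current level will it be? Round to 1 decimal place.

approximately 3.3 times

Doubles every ≈ 25.00 years (70/2.8).
43 years is 1.72 doublings; 2^1.72 ≈ 3.3×.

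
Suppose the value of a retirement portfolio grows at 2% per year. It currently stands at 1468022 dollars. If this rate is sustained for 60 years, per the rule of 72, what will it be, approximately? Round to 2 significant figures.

It doubles every 72/2 ≈ 36.00 years, so 60 years is 1.67 doublings.
2^1.67 ≈ 3.18; 1468022 × 3.18 ≈ 4700000 dollars.

≈ 4700000 dollars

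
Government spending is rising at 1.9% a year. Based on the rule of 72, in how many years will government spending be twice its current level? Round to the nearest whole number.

approximately 38 years

At 1.9%, doubling takes about 72/1.9 = 37.89 years.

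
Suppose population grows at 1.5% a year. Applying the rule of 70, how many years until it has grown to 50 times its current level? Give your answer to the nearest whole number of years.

approximately 263 years

Doubling time ≈ 70/1.5 = 46.67 years.
50× is log₂ 50 ≈ 5.64 doublings, so ≈ 5.64 × 46.67 = 263 years.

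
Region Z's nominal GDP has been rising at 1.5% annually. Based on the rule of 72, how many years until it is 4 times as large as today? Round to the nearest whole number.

around 96 years

One doubling takes 72/1.5 = 48.00 years.
4× is 2 doublings, so 2 × 48.00 ≈ 96 years.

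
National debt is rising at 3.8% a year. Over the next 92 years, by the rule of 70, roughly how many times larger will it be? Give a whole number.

At 3.8% one doubling takes ≈ 18.42 years; 92 years is 5 of them, so ×32.

around 32 times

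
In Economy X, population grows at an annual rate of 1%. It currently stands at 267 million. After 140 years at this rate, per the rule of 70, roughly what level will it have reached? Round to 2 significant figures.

approximately 1100 million

Doubling time ≈ 70/1 = 70.00 years.
140 years is 140/70.00 ≈ 2.00 doublings, a factor of 2^2.00 ≈ 4.00.
267 × 4.00 ≈ 1100 million.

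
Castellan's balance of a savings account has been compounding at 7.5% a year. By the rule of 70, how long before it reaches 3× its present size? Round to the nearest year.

One doubling takes 70/7.5 = 9.33 years.
Reaching 3× takes log₂(3) ≈ 1.58 doublings.
1.58 × 9.33 ≈ 15 years.

around 15 years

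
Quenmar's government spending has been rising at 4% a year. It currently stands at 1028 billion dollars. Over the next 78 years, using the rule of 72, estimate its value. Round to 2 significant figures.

Doubling time ≈ 72/4 = 18.00 years.
78 years is 78/18.00 ≈ 4.33 doublings, a factor of 2^4.33 ≈ 20.11.
1028 × 20.11 ≈ 21000 billion dollars.

21000 billion dollars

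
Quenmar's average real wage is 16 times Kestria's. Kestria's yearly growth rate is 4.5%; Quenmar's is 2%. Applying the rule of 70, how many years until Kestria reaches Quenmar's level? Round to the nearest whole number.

Kestria gains on Quenmar at 4.5% − 2% = 2.5 points a year.
At that relative rate the gap halves every 70/2.5 ≈ 28.00 years.
A 16 times gap closes after 4 halvings: 4 × 28.00 ≈ 112 years.

roughly 112 years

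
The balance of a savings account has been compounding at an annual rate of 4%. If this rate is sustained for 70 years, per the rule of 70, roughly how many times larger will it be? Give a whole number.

around 16 times

At 4% one doubling takes ≈ 17.50 years; 70 years is 4 of them, so ×16.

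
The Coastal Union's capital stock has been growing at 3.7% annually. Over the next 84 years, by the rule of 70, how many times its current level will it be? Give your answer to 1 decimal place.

21.7 times

Doubling time ≈ 70/3.7 = 18.92 years.
84 years / 18.92 ≈ 4.44 doublings → factor 2^4.44 ≈ 21.7.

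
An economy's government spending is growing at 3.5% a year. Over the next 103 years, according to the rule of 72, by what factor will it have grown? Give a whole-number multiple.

At 3.5% one doubling takes ≈ 20.57 years; 103 years is 5 of them, so ×32.

approximately 32 times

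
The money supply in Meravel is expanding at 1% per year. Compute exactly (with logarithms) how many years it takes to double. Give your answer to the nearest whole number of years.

70 years

t = ln(2) / ln(1 + 0.01) = 0.6931 / 0.009950 ≈ 69.66.
≈ 70 years.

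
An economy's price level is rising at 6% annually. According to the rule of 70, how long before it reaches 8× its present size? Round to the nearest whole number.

Doubling time ≈ 70/6 = 11.67 years.
8× is 3 doublings, so 3 × 11.67 ≈ 35 years.

roughly 35 years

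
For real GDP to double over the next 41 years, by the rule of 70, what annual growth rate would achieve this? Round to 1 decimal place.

roughly 1.7% a year

70 / 41 ≈ 1.71, so about 1.7% a year.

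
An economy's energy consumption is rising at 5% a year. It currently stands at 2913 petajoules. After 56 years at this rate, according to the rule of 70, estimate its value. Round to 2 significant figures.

around 47000 petajoules

Doubling time ≈ 70/5 = 14.00 years.
56 years is 56/14.00 ≈ 4.00 doublings, a factor of 2^4.00 ≈ 16.00.
2913 × 16.00 ≈ 47000 petajoules.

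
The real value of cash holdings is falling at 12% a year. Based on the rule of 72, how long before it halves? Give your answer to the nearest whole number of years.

Halving time ≈ 72 / 12 = 6.00 → 6 years.

about 6 years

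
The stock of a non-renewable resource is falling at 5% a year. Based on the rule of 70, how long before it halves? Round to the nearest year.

Halving time ≈ 70 / 5 = 14.00 → 14 years.

roughly 14 years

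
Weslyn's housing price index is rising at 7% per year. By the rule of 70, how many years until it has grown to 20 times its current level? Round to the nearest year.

approximately 43 years

At 7% it doubles every 70/7 ≈ 10.00 years.
20× is log₂ 20 ≈ 4.32 doublings, so ≈ 4.32 × 10.00 = 43 years.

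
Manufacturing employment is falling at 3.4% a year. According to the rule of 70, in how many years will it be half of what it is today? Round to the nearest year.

Falling at 3.4%, it halves about every 70/3.4 = 20.59 years.

about 21 years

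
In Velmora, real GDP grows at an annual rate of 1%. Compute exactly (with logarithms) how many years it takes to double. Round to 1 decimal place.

t = ln(2) / ln(1 + 0.01) = 0.6931 / 0.009950 ≈ 69.66.

69.7 years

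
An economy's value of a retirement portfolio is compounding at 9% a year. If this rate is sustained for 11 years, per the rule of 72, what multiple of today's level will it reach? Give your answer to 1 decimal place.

roughly 2.6 times

Doubling time ≈ 72/9 = 8.00 years.
11 years / 8.00 ≈ 1.38 doublings → factor 2^1.38 ≈ 2.6.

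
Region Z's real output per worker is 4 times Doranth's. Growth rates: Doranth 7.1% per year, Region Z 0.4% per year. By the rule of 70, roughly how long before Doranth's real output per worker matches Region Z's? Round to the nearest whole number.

roughly 21 years

The growth-rate gap is 7.1% − 0.4% = 6.7 percentage points.
So the ratio between them halves every 70/6.7 ≈ 10.45 years.
A 4 times gap closes after 2 halvings: 2 × 10.45 ≈ 21 years.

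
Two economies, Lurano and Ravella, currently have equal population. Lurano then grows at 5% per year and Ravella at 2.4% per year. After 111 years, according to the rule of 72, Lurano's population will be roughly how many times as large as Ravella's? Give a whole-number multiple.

Rate gap = 5% − 2.4% = 2.6 points.
The ratio doubles every 72/2.6 ≈ 27.69 years.
111/27.69 ≈ 4.01 doublings → ratio ≈ 2^4.01 ≈ 16.

about 16 times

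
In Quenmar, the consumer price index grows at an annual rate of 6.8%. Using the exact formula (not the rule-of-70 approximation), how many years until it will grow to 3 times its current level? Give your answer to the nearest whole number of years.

17 years

t = ln(3) / ln(1 + 0.068) = 1.0986 / 0.065788 ≈ 16.70.
≈ 17 years.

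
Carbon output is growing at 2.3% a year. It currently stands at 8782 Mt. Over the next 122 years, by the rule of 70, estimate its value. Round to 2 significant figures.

roughly 140000 Mt

Doubling time ≈ 70/2.3 = 30.43 years.
122 years is 122/30.43 ≈ 4.01 doublings, a factor of 2^4.01 ≈ 16.11.
8782 × 16.11 ≈ 140000 Mt.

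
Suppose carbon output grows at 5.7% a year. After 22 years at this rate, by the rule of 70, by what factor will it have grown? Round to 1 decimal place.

Doubling time ≈ 70/5.7 = 12.28 years.
22 years / 12.28 ≈ 1.79 doublings → factor 2^1.79 ≈ 3.5.

about 3.5 times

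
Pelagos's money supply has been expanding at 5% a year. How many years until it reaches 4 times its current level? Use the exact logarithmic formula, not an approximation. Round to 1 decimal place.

28.4 years

t = ln(4) / ln(1 + 0.05) = 1.3863 / 0.048790 ≈ 28.41.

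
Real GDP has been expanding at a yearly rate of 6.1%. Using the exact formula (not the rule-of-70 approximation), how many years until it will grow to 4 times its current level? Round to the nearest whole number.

23 years

t = ln(4) / ln(1 + 0.061) = 1.3863 / 0.059212 ≈ 23.41.
≈ 23 years.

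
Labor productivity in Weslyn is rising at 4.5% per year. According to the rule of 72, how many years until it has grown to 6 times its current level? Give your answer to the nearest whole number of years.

One doubling takes 72/4.5 = 16.00 years.
Reaching 6× takes log₂(6) ≈ 2.58 doublings.
2.58 × 16.00 ≈ 41 years.

approximately 41 years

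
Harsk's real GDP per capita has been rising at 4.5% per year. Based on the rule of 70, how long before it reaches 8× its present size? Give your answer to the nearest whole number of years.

roughly 47 years

Doubling time ≈ 70/4.5 = 15.56 years.
8 = 2^3, so 3 doublings → 47 years.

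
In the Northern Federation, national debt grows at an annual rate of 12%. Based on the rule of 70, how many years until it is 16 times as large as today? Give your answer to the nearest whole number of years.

≈ 23 years

Doubling time ≈ 70/12 = 5.83 years.
16× is 4 doublings, so 4 × 5.83 ≈ 23 years.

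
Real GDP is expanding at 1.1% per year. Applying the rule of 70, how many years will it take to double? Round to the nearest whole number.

Doubling time ≈ 70 / 1.1 = 63.64 years.

roughly 64 years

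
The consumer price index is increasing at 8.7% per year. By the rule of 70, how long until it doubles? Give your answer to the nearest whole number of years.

about 8 years

At 8.7%, doubling takes about 70/8.7 = 8.05 years.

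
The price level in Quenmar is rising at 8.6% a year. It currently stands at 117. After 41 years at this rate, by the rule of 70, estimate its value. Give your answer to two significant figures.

roughly 3800

It doubles every 70/8.6 ≈ 8.14 years, so 41 years is 5.04 doublings.
2^5.04 ≈ 32.90; 117 × 32.90 ≈ 3800.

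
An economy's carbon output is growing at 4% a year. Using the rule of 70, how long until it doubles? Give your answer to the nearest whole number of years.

Doubling time ≈ 70 / 4 = 17.50 years.

around 18 years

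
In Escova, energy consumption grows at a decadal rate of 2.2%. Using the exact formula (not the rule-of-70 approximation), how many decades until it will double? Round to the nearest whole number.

t = ln(2) / ln(1 + 0.022) = 0.6931 / 0.021761 ≈ 31.85.
≈ 32 decades.

32 decades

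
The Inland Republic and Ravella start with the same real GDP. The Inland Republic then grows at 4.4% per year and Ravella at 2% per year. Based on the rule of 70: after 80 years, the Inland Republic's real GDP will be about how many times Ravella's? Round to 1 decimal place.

about 6.7 times

the Inland Republic pulls ahead at 2.4 pp per year, so the ratio doubles every 70/2.4 ≈ 29.17 years.
In 80 years that's 2.74 doublings: 2^2.74 ≈ 6.7.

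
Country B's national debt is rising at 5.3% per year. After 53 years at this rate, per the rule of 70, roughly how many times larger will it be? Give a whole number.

≈ 16 times

70/5.3 ≈ 13.21 years per doubling.
53 years fits 4 doublings: 2^4 = 16.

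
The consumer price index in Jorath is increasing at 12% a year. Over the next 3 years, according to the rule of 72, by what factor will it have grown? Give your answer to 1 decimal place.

approximately 1.4 times

Doubling time ≈ 72/12 = 6.00 years.
3 years / 6.00 ≈ 0.50 doublings → factor 2^0.50 ≈ 1.4.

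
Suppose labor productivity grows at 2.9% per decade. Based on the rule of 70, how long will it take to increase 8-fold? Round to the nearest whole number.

about 72 decades

Doubling time ≈ 70/2.9 = 24.14 decades.
Getting to 8× needs 3 doublings: 3 × 24.14 ≈ 72 decades.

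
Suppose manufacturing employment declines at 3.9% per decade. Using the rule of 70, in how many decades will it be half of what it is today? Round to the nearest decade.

Halving time ≈ 70 / 3.9 = 17.95 → 18 decades.

≈ 18 decades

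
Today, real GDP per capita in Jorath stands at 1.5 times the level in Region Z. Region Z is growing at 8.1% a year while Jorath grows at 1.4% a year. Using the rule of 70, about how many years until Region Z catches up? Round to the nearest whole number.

Region Z gains on Jorath at 8.1% − 1.4% = 6.7 points a year.
At that relative rate the gap halves every 70/6.7 ≈ 10.45 years.
A 1.5 times gap takes log₂(1.5) ≈ 0.58 halvings to close: 0.58 × 10.45 ≈ 6 years.

around 6 years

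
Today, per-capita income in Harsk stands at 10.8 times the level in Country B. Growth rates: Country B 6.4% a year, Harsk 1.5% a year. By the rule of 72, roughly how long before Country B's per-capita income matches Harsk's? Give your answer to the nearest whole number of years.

roughly 50 years

Country B gains on Harsk at 6.4% − 1.5% = 4.9 points a year.
At that relative rate the gap halves every 72/4.9 ≈ 14.69 years.
A 10.8 times gap takes log₂(10.8) ≈ 3.43 halvings to close: 3.43 × 14.69 ≈ 50 years.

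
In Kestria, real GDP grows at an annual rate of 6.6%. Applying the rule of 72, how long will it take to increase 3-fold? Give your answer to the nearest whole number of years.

At 6.6% it doubles every 72/6.6 ≈ 10.91 years.
3× is log₂ 3 ≈ 1.58 doublings, so ≈ 1.58 × 10.91 = 17 years.

approximately 17 years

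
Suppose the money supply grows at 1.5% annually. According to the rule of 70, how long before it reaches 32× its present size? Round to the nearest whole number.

One doubling takes 70/1.5 = 46.67 years.
Getting to 32× needs 5 doublings: 5 × 46.67 ≈ 233 years.

233 years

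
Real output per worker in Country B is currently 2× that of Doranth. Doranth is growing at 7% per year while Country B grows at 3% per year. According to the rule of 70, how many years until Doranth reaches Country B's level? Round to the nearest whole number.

The growth-rate gap is 7% − 3% = 4 percentage points.
So the ratio between them halves every 70/4 ≈ 17.50 years.
A 2× gap closes after 1 halving: 1 × 17.50 ≈ 18 years.

around 18 years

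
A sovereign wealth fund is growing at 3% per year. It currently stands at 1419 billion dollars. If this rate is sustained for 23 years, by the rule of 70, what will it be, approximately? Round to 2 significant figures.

about 2800 billion dollars

Doubling time ≈ 70/3 = 23.33 years.
23 years is 23/23.33 ≈ 0.99 doublings, a factor of 2^0.99 ≈ 1.99.
1419 × 1.99 ≈ 2800 billion dollars.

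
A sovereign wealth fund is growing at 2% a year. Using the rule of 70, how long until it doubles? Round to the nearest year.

70/2 ≈ 35.00, so it doubles roughly every 35 years.

roughly 35 years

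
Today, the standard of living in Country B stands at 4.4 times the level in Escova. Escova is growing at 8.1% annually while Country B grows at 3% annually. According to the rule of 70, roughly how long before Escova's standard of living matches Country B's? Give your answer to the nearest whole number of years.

What matters is the difference: 5.1 pp.
Rule of 70 on the gap: the ratio halves every 70/5.1 ≈ 13.73 years.
A 4.4 times gap takes log₂(4.4) ≈ 2.14 halvings to close: 2.14 × 13.73 ≈ 29 years.

≈ 29 years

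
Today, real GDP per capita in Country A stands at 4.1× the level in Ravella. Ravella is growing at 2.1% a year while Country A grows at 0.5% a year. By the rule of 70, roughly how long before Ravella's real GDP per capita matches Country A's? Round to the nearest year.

roughly 89 years

The growth-rate gap is 2.1% − 0.5% = 1.6 percentage points.
So the ratio between them halves every 70/1.6 ≈ 43.75 years.
A 4.1× gap takes log₂(4.1) ≈ 2.04 halvings to close: 2.04 × 43.75 ≈ 89 years.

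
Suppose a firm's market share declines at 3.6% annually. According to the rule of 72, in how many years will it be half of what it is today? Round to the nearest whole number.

around 20 years

The rule works in reverse for decay: 72/3.6 ≈ 20.00 years to halve.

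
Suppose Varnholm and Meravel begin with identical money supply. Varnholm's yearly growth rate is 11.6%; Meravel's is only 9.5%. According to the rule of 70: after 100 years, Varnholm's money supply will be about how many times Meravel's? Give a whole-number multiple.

roughly 8 times

Varnholm pulls ahead at 2.1 pp per year, so the ratio doubles every 70/2.1 ≈ 33.33 years.
In 100 years that's 3.00 doublings: 2^3.00 ≈ 8.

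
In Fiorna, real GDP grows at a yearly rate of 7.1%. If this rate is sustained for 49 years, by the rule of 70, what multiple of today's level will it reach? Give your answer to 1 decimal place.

around 31.3 times

Doubles every ≈ 9.86 years (70/7.1).
49 years is 4.97 doublings; 2^4.97 ≈ 31.3×.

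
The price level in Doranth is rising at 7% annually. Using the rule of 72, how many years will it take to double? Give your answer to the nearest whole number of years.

approximately 10 years

72/7 ≈ 10.29, so it doubles roughly every 10 years.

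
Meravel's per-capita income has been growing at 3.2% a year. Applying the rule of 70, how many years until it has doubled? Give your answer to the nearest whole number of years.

At 3.2%, doubling takes about 70/3.2 = 21.88 years.

roughly 22 years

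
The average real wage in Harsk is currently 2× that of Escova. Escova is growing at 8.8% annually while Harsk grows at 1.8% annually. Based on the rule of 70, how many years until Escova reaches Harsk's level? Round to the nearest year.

The growth-rate gap is 8.8% − 1.8% = 7 percentage points.
So the ratio between them halves every 70/7 ≈ 10.00 years.
A 2× gap closes after 1 halving: 1 × 10.00 ≈ 10 years.

approximately 10 years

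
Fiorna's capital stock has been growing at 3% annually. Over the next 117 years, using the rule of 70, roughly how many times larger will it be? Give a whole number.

around 32 times

Doubling time ≈ 70/3 = 23.33 years.
117/23.33 ≈ 5 doublings, so about 2^5 = 32×.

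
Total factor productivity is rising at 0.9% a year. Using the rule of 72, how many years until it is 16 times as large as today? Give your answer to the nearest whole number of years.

320 years

Doubling time ≈ 72/0.9 = 80.00 years.
16× is 4 doublings, so 4 × 80.00 ≈ 320 years.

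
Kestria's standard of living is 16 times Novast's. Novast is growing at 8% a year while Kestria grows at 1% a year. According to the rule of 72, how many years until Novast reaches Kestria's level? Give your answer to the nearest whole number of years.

The growth-rate gap is 8% − 1% = 7 percentage points.
So the ratio between them halves every 72/7 ≈ 10.29 years.
A 16 times gap closes after 4 halvings: 4 × 10.29 ≈ 41 years.

approximately 41 years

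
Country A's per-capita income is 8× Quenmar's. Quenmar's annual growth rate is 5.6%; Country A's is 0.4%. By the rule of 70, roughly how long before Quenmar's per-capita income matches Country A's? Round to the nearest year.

about 40 years

Quenmar gains on Country A at 5.6% − 0.4% = 5.2 points a year.
At that relative rate the gap halves every 70/5.2 ≈ 13.46 years.
An 8× gap closes after 3 halvings: 3 × 13.46 ≈ 40 years.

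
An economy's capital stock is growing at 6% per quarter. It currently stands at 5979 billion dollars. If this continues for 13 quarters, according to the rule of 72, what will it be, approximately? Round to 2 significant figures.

≈ 13000 billion dollars

It doubles every 72/6 ≈ 12.00 quarters, so 13 quarters is 1.08 doublings.
2^1.08 ≈ 2.11; 5979 × 2.11 ≈ 13000 billion dollars.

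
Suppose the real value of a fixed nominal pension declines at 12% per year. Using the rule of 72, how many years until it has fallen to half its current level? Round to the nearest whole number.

roughly 6 years

Falling at 12%, it halves about every 72/12 = 6.00 years.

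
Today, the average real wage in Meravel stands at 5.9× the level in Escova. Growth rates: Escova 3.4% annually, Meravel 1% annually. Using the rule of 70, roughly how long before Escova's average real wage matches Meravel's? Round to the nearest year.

What matters is the difference: 2.4 pp.
Rule of 70 on the gap: the ratio halves every 70/2.4 ≈ 29.17 years.
A 5.9× gap takes log₂(5.9) ≈ 2.56 halvings to close: 2.56 × 29.17 ≈ 75 years.

≈ 75 years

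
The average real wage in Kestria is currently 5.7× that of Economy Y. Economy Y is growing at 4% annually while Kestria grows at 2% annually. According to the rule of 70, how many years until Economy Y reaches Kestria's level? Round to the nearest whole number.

approximately 88 years

The growth-rate gap is 4% − 2% = 2 percentage points.
So the ratio between them halves every 70/2 ≈ 35.00 years.
A 5.7× gap takes log₂(5.7) ≈ 2.51 halvings to close: 2.51 × 35.00 ≈ 88 years.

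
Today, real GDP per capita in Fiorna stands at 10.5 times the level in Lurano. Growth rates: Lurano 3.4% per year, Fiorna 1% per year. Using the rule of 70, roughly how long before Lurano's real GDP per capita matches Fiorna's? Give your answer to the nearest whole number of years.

The growth-rate gap is 3.4% − 1% = 2.4 percentage points.
So the ratio between them halves every 70/2.4 ≈ 29.17 years.
A 10.5 times gap takes log₂(10.5) ≈ 3.39 halvings to close: 3.39 × 29.17 ≈ 99 years.

about 99 years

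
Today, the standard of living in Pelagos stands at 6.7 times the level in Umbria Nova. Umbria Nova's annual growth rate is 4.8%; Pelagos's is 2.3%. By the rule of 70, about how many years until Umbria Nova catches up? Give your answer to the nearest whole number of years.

Umbria Nova gains on Pelagos at 4.8% − 2.3% = 2.5 points a year.
At that relative rate the gap halves every 70/2.5 ≈ 28.00 years.
A 6.7 times gap takes log₂(6.7) ≈ 2.74 halvings to close: 2.74 × 28.00 ≈ 77 years.

77 years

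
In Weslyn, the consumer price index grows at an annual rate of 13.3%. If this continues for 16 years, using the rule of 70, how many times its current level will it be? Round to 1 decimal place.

Doubles every ≈ 5.26 years (70/13.3).
16 years is 3.04 doublings; 2^3.04 ≈ 8.2×.

about 8.2 times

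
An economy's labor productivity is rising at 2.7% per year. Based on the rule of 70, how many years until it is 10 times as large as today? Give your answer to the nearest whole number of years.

approximately 86 years

Doubling time ≈ 70/2.7 = 25.93 years.
Reaching 10× takes log₂(10) ≈ 3.32 doublings.
3.32 × 25.93 ≈ 86 years.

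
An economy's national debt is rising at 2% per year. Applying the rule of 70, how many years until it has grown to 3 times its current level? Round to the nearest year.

One doubling takes 70/2 = 35.00 years.
Reaching 3× takes log₂(3) ≈ 1.58 doublings.
1.58 × 35.00 ≈ 55 years.

approximately 55 years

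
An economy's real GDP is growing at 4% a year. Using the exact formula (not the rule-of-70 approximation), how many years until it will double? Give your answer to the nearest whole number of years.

18 years

t = ln(2) / ln(1 + 0.04) = 0.6931 / 0.039221 ≈ 17.67.
≈ 18 years.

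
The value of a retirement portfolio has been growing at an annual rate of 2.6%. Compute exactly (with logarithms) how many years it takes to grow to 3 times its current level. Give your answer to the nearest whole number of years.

43 years

t = ln(3) / ln(1 + 0.026) = 1.0986 / 0.025668 ≈ 42.80.
≈ 43 years.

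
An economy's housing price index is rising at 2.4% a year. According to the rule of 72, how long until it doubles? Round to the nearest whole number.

At 2.4%, doubling takes about 72/2.4 = 30.00 years.

approximately 30 years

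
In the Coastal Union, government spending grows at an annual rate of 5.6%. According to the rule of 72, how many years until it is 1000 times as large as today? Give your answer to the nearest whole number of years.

One doubling takes 72/5.6 = 12.86 years.
1000× is log₂ 1000 ≈ 9.97 doublings, so ≈ 9.97 × 12.86 = 128 years.

around 128 years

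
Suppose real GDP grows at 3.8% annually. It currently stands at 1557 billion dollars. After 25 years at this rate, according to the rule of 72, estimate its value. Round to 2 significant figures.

around 3900 billion dollars

Doubling time ≈ 72/3.8 = 18.95 years.
25 years is 25/18.95 ≈ 1.32 doublings, a factor of 2^1.32 ≈ 2.50.
1557 × 2.50 ≈ 3900 billion dollars.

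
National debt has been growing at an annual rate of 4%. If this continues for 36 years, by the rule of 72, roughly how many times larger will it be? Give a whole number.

≈ 4 times

Doubling time ≈ 72/4 = 18.00 years.
36/18.00 ≈ 2 doublings, so about 2^2 = 4×.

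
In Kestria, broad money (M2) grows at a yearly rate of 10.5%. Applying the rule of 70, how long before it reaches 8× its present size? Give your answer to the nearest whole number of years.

approximately 20 years

One doubling takes 70/10.5 = 6.67 years.
8× is 3 doublings, so 3 × 6.67 ≈ 20 years.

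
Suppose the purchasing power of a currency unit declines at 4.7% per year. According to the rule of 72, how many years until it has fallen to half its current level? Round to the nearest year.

about 15 years

The rule works in reverse for decay: 72/4.7 ≈ 15.32 years to halve.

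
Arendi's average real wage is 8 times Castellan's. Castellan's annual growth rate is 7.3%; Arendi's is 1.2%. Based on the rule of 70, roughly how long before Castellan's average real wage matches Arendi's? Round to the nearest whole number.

What matters is the difference: 6.1 pp.
Rule of 70 on the gap: the ratio halves every 70/6.1 ≈ 11.48 years.
An 8 times gap closes after 3 halvings: 3 × 11.48 ≈ 34 years.

around 34 years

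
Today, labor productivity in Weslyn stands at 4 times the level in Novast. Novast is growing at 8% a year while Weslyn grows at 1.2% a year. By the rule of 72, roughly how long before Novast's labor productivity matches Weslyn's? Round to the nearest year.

The growth-rate gap is 8% − 1.2% = 6.8 percentage points.
So the ratio between them halves every 72/6.8 ≈ 10.59 years.
A 4 times gap closes after 2 halvings: 2 × 10.59 ≈ 21 years.

approximately 21 years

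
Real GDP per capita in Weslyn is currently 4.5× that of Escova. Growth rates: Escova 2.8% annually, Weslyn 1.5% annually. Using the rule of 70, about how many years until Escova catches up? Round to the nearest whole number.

The growth-rate gap is 2.8% − 1.5% = 1.3 percentage points.
So the ratio between them halves every 70/1.3 ≈ 53.85 years.
A 4.5× gap takes log₂(4.5) ≈ 2.17 halvings to close: 2.17 × 53.85 ≈ 117 years.

about 117 years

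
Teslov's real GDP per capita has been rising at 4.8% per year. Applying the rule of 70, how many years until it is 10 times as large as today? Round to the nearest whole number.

Doubling time ≈ 70/4.8 = 14.58 years.
Reaching 10× takes log₂(10) ≈ 3.32 doublings.
3.32 × 14.58 ≈ 48 years.

roughly 48 years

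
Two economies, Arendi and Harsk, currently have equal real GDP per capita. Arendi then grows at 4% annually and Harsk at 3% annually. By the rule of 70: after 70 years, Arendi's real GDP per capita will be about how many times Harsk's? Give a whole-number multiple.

Rate gap = 4% − 3% = 1 point.
The ratio doubles every 70/1 ≈ 70.00 years.
70/70.00 ≈ 1.00 doublings → ratio ≈ 2^1.00 ≈ 2.

roughly 2 times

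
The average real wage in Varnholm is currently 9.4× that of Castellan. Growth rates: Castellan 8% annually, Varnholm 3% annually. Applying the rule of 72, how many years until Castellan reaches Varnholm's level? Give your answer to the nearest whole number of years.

about 47 years

Castellan gains on Varnholm at 8% − 3% = 5 points a year.
At that relative rate the gap halves every 72/5 ≈ 14.40 years.
A 9.4× gap takes log₂(9.4) ≈ 3.23 halvings to close: 3.23 × 14.40 ≈ 47 years.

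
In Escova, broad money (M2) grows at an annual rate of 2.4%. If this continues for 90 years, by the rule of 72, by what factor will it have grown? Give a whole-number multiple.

about 8 times

Doubling time ≈ 72/2.4 = 30.00 years.
90/30.00 ≈ 3 doublings, so about 2^3 = 8×.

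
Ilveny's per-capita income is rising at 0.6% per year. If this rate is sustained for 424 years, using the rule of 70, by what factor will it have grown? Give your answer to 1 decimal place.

approximately 12.4 times

Doubles every ≈ 116.67 years (70/0.6).
424 years is 3.63 doublings; 2^3.63 ≈ 12.4×.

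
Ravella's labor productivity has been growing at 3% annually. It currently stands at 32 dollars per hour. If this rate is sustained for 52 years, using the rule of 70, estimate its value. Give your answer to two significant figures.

150 dollars per hour

It doubles every 70/3 ≈ 23.33 years, so 52 years is 2.23 doublings.
2^2.23 ≈ 4.69; 32 × 4.69 ≈ 150 dollars per hour.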